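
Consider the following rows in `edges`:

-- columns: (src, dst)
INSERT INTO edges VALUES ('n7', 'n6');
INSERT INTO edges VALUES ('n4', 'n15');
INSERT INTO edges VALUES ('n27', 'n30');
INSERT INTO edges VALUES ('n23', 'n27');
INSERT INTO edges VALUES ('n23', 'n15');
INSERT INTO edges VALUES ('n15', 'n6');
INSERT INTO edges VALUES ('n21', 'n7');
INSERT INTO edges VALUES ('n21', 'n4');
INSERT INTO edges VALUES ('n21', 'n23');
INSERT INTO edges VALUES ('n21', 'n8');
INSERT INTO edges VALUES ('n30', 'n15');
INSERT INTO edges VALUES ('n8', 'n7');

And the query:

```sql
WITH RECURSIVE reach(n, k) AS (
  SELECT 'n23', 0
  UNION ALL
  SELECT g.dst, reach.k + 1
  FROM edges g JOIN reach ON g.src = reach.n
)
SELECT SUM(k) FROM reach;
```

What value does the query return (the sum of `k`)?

13

Base: (n23, k=0).
Iteration 1: edges from {n23} -> (n15, k=1), (n27, k=1).
Iteration 2: edges from {n15,n27} -> (n30, k=2), (n6, k=2).
Iteration 3: edges from {n30,n6} -> (n15, k=3).
Iteration 4: edges from {n15} -> (n6, k=4).
Iteration 5: no outgoing edges from {n6}; recursion stops.
SUM(k) = 0 + 1 + 1 + 2 + 2 + 3 + 4 = 13.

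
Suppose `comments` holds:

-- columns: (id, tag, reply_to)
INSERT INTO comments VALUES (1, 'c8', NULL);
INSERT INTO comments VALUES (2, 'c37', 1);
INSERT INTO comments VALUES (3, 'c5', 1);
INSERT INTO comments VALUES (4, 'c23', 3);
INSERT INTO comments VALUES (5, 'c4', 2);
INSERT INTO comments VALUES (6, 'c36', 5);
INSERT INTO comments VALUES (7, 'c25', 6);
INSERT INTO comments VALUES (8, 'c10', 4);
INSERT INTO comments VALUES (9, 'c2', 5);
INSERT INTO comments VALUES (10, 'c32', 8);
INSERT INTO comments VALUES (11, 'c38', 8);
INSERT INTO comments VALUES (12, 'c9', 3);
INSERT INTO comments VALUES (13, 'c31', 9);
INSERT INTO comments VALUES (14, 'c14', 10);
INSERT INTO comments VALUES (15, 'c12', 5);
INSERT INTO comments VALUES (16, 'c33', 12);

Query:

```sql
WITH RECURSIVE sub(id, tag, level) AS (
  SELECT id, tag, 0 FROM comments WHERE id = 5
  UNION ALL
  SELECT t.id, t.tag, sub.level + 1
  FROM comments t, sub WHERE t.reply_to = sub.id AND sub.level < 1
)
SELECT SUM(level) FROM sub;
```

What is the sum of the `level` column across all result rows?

Base: id=5 (c4) at level 0.
Iteration 1: rows with reply_to in {5} -> c36 (id 6, level 1), c2 (id 9, level 1), c12 (id 15, level 1).
Iteration 2: level < 1 fails for all current rows; recursion stops.
SUM(level) = 0 + 1 + 1 + 1 = 3.

3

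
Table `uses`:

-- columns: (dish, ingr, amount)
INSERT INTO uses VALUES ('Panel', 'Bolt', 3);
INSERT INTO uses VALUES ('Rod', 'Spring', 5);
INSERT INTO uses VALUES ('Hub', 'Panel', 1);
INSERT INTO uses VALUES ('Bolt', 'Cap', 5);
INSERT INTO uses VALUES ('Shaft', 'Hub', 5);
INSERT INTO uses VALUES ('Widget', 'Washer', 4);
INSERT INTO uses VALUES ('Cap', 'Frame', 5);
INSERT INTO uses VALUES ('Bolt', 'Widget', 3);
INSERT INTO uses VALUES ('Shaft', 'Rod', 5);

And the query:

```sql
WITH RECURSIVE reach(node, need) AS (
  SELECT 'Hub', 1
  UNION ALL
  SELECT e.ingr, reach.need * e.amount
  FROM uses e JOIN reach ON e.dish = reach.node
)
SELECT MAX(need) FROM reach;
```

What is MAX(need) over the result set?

75

Base: (Hub, need=1).
Iteration 1: components of {Hub} -> Panel = 1*1 = 1.
Iteration 2: components of {Panel} -> Bolt = 1*3 = 3.
Iteration 3: components of {Bolt} -> Cap = 3*5 = 15, Widget = 3*3 = 9.
Iteration 4: components of {Cap,Widget} -> Frame = 15*5 = 75, Washer = 9*4 = 36.
Iteration 5: no further components; recursion stops.
need values: 1, 1, 3, 9, 15, 36, 75; the maximum is 75.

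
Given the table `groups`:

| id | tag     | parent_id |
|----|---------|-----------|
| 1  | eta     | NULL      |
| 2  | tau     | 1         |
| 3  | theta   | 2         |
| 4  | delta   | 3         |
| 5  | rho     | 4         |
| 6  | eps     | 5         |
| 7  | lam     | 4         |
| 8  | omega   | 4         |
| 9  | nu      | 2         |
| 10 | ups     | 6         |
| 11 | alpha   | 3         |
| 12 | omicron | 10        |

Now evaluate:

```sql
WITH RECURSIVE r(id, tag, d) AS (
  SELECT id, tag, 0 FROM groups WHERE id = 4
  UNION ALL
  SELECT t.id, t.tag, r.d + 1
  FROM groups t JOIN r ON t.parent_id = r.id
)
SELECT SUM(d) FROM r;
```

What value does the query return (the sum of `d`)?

Base: id=4 (delta) at d 0.
Iteration 1: rows with parent_id in {4} -> rho (id 5, d 1), lam (id 7, d 1), omega (id 8, d 1).
Iteration 2: rows with parent_id in {5,7,8} -> eps (id 6, d 2).
Iteration 3: rows with parent_id in {6} -> ups (id 10, d 3).
Iteration 4: rows with parent_id in {10} -> omicron (id 12, d 4).
Iteration 5: no rows with parent_id in {12}; recursion stops.
SUM(d) = 0 + 1 + 1 + 1 + 2 + 3 + 4 = 12.

12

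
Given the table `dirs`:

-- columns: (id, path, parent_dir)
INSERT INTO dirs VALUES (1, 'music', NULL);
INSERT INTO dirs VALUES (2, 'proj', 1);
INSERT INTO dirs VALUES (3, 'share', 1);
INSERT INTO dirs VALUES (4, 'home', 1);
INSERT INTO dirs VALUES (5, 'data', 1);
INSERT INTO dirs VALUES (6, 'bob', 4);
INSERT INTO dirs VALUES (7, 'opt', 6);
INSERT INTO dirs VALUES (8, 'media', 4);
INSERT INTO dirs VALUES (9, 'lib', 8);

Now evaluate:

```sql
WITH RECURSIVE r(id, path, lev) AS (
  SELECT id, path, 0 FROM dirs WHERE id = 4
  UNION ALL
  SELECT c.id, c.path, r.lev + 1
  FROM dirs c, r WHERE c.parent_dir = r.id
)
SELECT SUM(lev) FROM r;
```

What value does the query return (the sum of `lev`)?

6

Base: id=4 (home) at lev 0.
Iteration 1: rows with parent_dir in {4} -> bob (id 6, lev 1), media (id 8, lev 1).
Iteration 2: rows with parent_dir in {6,8} -> opt (id 7, lev 2), lib (id 9, lev 2).
Iteration 3: no rows with parent_dir in {7,9}; recursion stops.
SUM(lev) = 0 + 1 + 1 + 2 + 2 = 6.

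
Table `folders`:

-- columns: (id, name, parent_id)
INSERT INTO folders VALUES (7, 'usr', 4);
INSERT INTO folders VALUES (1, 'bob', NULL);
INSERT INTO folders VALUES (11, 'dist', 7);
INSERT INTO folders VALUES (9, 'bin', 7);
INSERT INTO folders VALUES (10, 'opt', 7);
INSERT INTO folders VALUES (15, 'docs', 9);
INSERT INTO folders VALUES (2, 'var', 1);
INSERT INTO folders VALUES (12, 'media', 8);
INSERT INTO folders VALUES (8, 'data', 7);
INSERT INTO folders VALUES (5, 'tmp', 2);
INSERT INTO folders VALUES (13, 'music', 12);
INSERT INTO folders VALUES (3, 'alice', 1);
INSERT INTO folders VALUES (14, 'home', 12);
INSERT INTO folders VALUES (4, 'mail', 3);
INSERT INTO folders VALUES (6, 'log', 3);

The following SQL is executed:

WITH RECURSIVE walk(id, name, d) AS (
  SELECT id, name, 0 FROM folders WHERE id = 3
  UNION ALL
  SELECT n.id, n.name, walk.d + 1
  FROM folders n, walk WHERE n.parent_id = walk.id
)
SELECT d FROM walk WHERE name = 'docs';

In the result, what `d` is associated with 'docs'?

4

Base: id=3 (alice) at d 0.
Iteration 1: rows with parent_id in {3} -> mail (id 4, d 1), log (id 6, d 1).
Iteration 2: rows with parent_id in {4,6} -> usr (id 7, d 2).
Iteration 3: rows with parent_id in {7} -> data (id 8, d 3), bin (id 9, d 3), opt (id 10, d 3), dist (id 11, d 3).
Iteration 4: rows with parent_id in {8,9,10,11} -> media (id 12, d 4), docs (id 15, d 4).
Iteration 5: rows with parent_id in {12,15} -> music (id 13, d 5), home (id 14, d 5).
Iteration 6: no rows with parent_id in {13,14}; recursion stops.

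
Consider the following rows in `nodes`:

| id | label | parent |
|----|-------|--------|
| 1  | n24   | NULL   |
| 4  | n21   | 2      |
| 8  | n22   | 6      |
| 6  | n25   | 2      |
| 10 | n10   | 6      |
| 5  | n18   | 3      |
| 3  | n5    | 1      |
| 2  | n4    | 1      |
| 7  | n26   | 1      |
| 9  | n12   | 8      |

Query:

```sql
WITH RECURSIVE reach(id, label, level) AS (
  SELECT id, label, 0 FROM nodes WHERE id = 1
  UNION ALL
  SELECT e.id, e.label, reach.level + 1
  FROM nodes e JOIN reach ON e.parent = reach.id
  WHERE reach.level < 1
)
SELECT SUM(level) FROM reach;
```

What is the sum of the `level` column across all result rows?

3

Base: id=1 (n24) at level 0.
Iteration 1: rows with parent in {1} -> n4 (id 2, level 1), n5 (id 3, level 1), n26 (id 7, level 1).
Iteration 2: level < 1 fails for all current rows; recursion stops.
SUM(level) = 0 + 1 + 1 + 1 = 3.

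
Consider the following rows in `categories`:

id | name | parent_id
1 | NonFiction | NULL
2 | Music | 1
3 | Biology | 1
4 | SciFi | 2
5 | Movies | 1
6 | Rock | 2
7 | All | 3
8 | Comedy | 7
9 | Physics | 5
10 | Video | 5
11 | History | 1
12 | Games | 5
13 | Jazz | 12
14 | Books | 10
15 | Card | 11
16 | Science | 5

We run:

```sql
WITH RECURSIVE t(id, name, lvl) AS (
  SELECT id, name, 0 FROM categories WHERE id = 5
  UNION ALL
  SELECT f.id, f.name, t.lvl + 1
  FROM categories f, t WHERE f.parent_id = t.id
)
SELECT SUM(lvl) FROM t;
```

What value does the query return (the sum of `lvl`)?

8

Base: id=5 (Movies) at lvl 0.
Iteration 1: rows with parent_id in {5} -> Physics (id 9, lvl 1), Video (id 10, lvl 1), Games (id 12, lvl 1), Science (id 16, lvl 1).
Iteration 2: rows with parent_id in {9,10,12,16} -> Jazz (id 13, lvl 2), Books (id 14, lvl 2).
Iteration 3: no rows with parent_id in {13,14}; recursion stops.
SUM(lvl) = 0 + 1 + 1 + 1 + 1 + 2 + 2 = 8.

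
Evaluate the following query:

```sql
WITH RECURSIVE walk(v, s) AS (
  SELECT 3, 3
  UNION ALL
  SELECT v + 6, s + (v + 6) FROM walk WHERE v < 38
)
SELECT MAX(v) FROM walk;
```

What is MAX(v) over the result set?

Base: v=3, s=3.
Iteration 1: 3 < 38 holds -> v = 3 + 6 = 9, s = 3 + 9 = 12.
Iteration 2: 9 < 38 holds -> v = 9 + 6 = 15, s = 12 + 15 = 27.
Iteration 3: 15 < 38 holds -> v = 15 + 6 = 21, s = 27 + 21 = 48.
Iteration 4: 21 < 38 holds -> v = 21 + 6 = 27, s = 48 + 27 = 75.
Iteration 5: 27 < 38 holds -> v = 27 + 6 = 33, s = 75 + 33 = 108.
Iteration 6: 33 < 38 holds -> v = 33 + 6 = 39, s = 108 + 39 = 147.
Iteration 7: 39 < 38 fails; recursion stops.
v values: 3, 9, 15, 21, 27, 33, 39; the maximum is 39.

39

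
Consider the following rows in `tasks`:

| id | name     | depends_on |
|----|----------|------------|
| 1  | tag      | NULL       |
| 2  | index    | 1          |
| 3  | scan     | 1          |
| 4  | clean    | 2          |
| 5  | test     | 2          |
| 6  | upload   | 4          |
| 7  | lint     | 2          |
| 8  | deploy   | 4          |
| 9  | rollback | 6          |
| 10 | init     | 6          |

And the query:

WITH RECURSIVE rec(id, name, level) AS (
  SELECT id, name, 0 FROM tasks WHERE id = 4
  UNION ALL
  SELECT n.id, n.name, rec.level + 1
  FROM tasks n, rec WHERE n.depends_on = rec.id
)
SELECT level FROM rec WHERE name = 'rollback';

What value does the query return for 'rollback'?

Base: id=4 (clean) at level 0.
Iteration 1: rows with depends_on in {4} -> upload (id 6, level 1), deploy (id 8, level 1).
Iteration 2: rows with depends_on in {6,8} -> rollback (id 9, level 2), init (id 10, level 2).
Iteration 3: no rows with depends_on in {9,10}; recursion stops.

2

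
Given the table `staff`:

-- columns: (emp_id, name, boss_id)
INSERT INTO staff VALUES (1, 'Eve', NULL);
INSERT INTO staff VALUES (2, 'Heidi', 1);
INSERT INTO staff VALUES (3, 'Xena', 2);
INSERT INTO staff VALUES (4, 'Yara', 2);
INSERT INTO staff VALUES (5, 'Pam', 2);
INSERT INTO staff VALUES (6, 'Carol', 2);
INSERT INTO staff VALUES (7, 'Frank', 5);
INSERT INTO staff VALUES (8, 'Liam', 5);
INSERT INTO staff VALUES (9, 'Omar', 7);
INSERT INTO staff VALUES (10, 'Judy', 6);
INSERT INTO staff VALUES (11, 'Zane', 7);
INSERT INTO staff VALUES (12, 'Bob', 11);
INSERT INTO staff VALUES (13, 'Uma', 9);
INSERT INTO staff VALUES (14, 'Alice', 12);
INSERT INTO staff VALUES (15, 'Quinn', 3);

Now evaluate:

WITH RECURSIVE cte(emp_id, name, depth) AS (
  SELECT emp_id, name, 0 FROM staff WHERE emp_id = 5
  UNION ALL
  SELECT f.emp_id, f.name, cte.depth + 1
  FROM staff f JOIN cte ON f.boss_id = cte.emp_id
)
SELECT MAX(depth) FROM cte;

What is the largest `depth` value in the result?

4

Base: emp_id=5 (Pam) at depth 0.
Iteration 1: rows with boss_id in {5} -> Frank (id 7, depth 1), Liam (id 8, depth 1).
Iteration 2: rows with boss_id in {7,8} -> Omar (id 9, depth 2), Zane (id 11, depth 2).
Iteration 3: rows with boss_id in {9,11} -> Bob (id 12, depth 3), Uma (id 13, depth 3).
Iteration 4: rows with boss_id in {12,13} -> Alice (id 14, depth 4).
Iteration 5: no rows with boss_id in {14}; recursion stops.
depth values: 0, 1, 1, 2, 2, 3, 3, 4; the maximum is 4.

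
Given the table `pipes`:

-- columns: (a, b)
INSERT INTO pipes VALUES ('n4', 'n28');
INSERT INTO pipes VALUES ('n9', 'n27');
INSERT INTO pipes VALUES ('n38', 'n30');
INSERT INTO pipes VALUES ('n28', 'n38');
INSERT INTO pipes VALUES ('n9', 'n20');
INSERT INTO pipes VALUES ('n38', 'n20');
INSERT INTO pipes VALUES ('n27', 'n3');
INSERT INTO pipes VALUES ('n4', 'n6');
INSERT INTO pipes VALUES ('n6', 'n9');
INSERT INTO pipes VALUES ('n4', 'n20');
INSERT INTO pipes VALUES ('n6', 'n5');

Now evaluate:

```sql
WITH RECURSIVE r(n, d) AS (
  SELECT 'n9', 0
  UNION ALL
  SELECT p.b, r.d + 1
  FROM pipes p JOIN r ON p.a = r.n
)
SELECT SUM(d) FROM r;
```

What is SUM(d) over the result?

Base: (n9, d=0).
Iteration 1: edges from {n9} -> (n20, d=1), (n27, d=1).
Iteration 2: edges from {n20,n27} -> (n3, d=2).
Iteration 3: no outgoing edges from {n3}; recursion stops.
SUM(d) = 0 + 1 + 1 + 2 = 4.

4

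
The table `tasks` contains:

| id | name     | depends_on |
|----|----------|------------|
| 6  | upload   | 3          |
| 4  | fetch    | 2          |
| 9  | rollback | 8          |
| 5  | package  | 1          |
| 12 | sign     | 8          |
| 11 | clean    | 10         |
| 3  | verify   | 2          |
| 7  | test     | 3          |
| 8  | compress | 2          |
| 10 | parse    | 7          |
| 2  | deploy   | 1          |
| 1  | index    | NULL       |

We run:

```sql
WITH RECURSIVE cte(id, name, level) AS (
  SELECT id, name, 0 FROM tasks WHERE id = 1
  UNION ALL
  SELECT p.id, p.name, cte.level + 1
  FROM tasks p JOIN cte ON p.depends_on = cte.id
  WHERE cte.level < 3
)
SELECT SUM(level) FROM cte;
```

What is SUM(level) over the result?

Base: id=1 (index) at level 0.
Iteration 1: rows with depends_on in {1} -> deploy (id 2, level 1), package (id 5, level 1).
Iteration 2: rows with depends_on in {2,5} -> verify (id 3, level 2), fetch (id 4, level 2), compress (id 8, level 2).
Iteration 3: rows with depends_on in {3,4,8} -> upload (id 6, level 3), test (id 7, level 3), rollback (id 9, level 3), sign (id 12, level 3).
Iteration 4: level < 3 fails for all current rows; recursion stops.
SUM(level) = 0 + 1 + 1 + 2 + 2 + 2 + 3 + 3 + 3 + 3 = 20.

20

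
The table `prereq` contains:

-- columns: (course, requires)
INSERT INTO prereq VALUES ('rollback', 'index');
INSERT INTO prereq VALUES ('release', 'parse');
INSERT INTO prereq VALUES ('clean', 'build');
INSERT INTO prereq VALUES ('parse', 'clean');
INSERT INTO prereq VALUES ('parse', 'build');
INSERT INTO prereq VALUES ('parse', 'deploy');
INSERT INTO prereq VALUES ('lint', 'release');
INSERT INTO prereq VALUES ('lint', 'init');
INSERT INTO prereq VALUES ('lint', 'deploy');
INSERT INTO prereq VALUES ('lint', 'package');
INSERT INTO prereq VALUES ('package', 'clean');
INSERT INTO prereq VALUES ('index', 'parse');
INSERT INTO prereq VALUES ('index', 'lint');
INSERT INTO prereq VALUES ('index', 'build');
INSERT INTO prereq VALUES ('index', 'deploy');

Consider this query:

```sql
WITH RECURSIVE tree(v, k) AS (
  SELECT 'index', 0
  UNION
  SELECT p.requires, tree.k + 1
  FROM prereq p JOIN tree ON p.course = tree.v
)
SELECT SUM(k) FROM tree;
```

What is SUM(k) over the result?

Base: (index, k=0).
Iteration 1: edges from {index} -> (build, k=1), (deploy, k=1), (lint, k=1), (parse, k=1).
Iteration 2: edges from {build,deploy,lint,parse} -> (build, k=2), (clean, k=2), (deploy, k=2), (init, k=2), (package, k=2), (release, k=2). [UNION drops 1 duplicate row(s)]
Iteration 3: edges from {build,clean,deploy,init,package,release} -> (build, k=3), (clean, k=3), (parse, k=3).
Iteration 4: edges from {build,clean,parse} -> (build, k=4), (clean, k=4), (deploy, k=4). [UNION drops 1 duplicate row(s)]
Iteration 5: edges from {build,clean,deploy} -> (build, k=5).
Iteration 6: no outgoing edges from {build}; recursion stops.
SUM(k) = 0 + 1 + 1 + 1 + 1 + 2 + 2 + 2 + 2 + 2 + 2 + 3 + 3 + 3 + ... (18 terms) = 42.

42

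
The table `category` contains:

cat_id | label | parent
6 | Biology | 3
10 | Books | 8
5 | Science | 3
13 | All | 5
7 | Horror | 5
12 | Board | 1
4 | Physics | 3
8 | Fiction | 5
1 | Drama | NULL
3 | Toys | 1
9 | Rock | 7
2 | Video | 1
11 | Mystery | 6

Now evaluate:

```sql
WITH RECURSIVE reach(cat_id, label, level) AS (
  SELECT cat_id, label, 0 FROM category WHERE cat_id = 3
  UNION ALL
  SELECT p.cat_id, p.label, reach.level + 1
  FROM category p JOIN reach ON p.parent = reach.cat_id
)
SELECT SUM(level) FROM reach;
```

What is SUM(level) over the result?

Base: cat_id=3 (Toys) at level 0.
Iteration 1: rows with parent in {3} -> Physics (id 4, level 1), Science (id 5, level 1), Biology (id 6, level 1).
Iteration 2: rows with parent in {4,5,6} -> Horror (id 7, level 2), Fiction (id 8, level 2), Mystery (id 11, level 2), All (id 13, level 2).
Iteration 3: rows with parent in {7,8,11,13} -> Rock (id 9, level 3), Books (id 10, level 3).
Iteration 4: no rows with parent in {9,10}; recursion stops.
SUM(level) = 0 + 1 + 1 + 1 + 2 + 2 + 2 + 2 + 3 + 3 = 17.

17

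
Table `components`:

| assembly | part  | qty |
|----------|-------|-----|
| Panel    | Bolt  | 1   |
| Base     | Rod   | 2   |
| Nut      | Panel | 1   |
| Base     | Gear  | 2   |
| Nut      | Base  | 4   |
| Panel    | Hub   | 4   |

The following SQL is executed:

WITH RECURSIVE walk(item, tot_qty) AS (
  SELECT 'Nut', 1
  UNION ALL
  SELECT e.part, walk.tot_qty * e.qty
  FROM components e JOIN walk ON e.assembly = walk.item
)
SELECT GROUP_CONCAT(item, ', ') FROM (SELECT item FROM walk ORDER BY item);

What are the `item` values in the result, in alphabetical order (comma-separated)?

Base, Bolt, Gear, Hub, Nut, Panel, Rod

Base: (Nut, tot_qty=1).
Iteration 1: components of {Nut} -> Base = 1*4 = 4, Panel = 1*1 = 1.
Iteration 2: components of {Base,Panel} -> Bolt = 1*1 = 1, Gear = 4*2 = 8, Hub = 1*4 = 4, Rod = 4*2 = 8.
Iteration 3: no further components; recursion stops.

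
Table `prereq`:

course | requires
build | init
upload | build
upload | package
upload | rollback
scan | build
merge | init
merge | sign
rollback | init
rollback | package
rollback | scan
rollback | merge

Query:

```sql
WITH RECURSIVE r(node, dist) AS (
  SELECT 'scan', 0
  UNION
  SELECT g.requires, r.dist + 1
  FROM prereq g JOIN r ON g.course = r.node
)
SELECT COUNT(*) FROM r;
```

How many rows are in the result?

Base: (scan, dist=0).
Iteration 1: edges from {scan} -> (build, dist=1).
Iteration 2: edges from {build} -> (init, dist=2).
Iteration 3: no outgoing edges from {init}; recursion stops.
Total rows emitted: 3.

3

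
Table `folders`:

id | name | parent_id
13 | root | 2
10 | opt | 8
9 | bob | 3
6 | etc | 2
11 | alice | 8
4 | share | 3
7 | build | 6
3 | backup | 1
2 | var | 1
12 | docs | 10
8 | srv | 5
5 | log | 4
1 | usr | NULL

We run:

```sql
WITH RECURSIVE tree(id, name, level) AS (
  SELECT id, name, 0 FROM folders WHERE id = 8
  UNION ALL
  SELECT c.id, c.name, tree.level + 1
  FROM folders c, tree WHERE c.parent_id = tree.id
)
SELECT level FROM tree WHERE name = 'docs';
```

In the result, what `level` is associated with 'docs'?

Base: id=8 (srv) at level 0.
Iteration 1: rows with parent_id in {8} -> opt (id 10, level 1), alice (id 11, level 1).
Iteration 2: rows with parent_id in {10,11} -> docs (id 12, level 2).
Iteration 3: no rows with parent_id in {12}; recursion stops.

2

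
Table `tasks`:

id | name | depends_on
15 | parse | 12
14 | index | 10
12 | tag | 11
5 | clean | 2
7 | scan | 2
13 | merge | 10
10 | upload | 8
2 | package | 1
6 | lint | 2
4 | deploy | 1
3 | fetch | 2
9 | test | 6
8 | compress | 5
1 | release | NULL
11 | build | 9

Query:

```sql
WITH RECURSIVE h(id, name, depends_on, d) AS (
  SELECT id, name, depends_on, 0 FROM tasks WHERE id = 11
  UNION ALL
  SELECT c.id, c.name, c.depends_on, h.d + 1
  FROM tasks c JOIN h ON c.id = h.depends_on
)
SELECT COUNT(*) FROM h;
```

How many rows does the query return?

Base: id=11 (build), depends_on=9, d 0.
Iteration 1: join on id=9 -> test (id 9, depends_on=6, d 1).
Iteration 2: join on id=6 -> lint (id 6, depends_on=2, d 2).
Iteration 3: join on id=2 -> package (id 2, depends_on=1, d 3).
Iteration 4: join on id=1 -> release (id 1, depends_on=NULL, d 4).
Iteration 5: depends_on is NULL; no match; recursion stops.
Total rows emitted: 5.

5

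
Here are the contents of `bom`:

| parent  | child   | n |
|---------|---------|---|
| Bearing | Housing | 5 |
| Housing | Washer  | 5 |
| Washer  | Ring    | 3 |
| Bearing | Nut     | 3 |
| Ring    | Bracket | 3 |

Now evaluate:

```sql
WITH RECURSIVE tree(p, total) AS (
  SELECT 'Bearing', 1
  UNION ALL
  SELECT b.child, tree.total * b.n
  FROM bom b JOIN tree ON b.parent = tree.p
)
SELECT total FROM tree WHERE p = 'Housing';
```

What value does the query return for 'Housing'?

Base: (Bearing, total=1).
Iteration 1: components of {Bearing} -> Housing = 1*5 = 5, Nut = 1*3 = 3.
Iteration 2: components of {Housing,Nut} -> Washer = 5*5 = 25.
Iteration 3: components of {Washer} -> Ring = 25*3 = 75.
Iteration 4: components of {Ring} -> Bracket = 75*3 = 225.
Iteration 5: no further components; recursion stops.

5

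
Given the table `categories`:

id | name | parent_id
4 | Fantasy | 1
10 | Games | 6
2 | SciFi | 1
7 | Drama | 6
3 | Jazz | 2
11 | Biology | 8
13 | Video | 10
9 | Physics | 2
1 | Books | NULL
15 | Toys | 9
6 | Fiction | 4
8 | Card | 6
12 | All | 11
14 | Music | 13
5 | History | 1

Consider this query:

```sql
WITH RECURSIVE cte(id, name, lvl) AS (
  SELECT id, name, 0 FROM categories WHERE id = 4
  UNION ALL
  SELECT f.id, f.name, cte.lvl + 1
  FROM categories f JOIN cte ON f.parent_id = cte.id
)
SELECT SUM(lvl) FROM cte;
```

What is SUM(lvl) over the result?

21

Base: id=4 (Fantasy) at lvl 0.
Iteration 1: rows with parent_id in {4} -> Fiction (id 6, lvl 1).
Iteration 2: rows with parent_id in {6} -> Drama (id 7, lvl 2), Card (id 8, lvl 2), Games (id 10, lvl 2).
Iteration 3: rows with parent_id in {7,8,10} -> Biology (id 11, lvl 3), Video (id 13, lvl 3).
Iteration 4: rows with parent_id in {11,13} -> All (id 12, lvl 4), Music (id 14, lvl 4).
Iteration 5: no rows with parent_id in {12,14}; recursion stops.
SUM(lvl) = 0 + 1 + 2 + 2 + 2 + 3 + 3 + 4 + 4 = 21.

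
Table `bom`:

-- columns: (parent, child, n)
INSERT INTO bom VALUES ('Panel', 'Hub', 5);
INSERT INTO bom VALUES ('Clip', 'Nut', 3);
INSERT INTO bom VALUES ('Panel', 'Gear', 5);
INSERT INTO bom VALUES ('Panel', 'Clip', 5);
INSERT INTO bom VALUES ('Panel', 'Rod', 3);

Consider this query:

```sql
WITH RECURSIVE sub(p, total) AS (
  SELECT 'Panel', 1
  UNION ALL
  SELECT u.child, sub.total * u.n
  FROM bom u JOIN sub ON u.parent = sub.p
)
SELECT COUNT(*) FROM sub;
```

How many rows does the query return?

6

Base: (Panel, total=1).
Iteration 1: components of {Panel} -> Clip = 1*5 = 5, Gear = 1*5 = 5, Hub = 1*5 = 5, Rod = 1*3 = 3.
Iteration 2: components of {Clip,Gear,Hub,Rod} -> Nut = 5*3 = 15.
Iteration 3: no further components; recursion stops.
Total rows emitted: 6.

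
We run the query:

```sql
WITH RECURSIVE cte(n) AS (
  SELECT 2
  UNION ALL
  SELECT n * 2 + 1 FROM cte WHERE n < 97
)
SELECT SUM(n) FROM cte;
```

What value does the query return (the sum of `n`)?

Base: n=2.
Iteration 1: 2 < 97 holds -> n = 2 * 2 + 1 = 5.
Iteration 2: 5 < 97 holds -> n = 5 * 2 + 1 = 11.
Iteration 3: 11 < 97 holds -> n = 11 * 2 + 1 = 23.
Iteration 4: 23 < 97 holds -> n = 23 * 2 + 1 = 47.
Iteration 5: 47 < 97 holds -> n = 47 * 2 + 1 = 95.
Iteration 6: 95 < 97 holds -> n = 95 * 2 + 1 = 191.
Iteration 7: 191 < 97 fails; recursion stops.
SUM(n) = 2 + 5 + 11 + 23 + 47 + 95 + 191 = 374.

374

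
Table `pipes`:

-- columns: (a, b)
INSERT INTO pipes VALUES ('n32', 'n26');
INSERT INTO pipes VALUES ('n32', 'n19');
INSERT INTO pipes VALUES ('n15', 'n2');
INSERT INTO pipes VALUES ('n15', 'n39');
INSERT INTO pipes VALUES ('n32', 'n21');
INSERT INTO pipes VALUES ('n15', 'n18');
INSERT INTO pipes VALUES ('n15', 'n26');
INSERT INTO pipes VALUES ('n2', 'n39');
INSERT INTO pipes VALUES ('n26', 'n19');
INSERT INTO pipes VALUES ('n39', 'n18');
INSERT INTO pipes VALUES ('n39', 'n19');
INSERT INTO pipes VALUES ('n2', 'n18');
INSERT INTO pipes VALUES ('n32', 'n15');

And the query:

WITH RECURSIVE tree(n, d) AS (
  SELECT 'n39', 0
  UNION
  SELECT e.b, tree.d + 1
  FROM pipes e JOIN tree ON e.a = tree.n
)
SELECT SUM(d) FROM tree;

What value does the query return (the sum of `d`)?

Base: (n39, d=0).
Iteration 1: edges from {n39} -> (n18, d=1), (n19, d=1).
Iteration 2: no outgoing edges from {n18,n19}; recursion stops.
SUM(d) = 0 + 1 + 1 = 2.

2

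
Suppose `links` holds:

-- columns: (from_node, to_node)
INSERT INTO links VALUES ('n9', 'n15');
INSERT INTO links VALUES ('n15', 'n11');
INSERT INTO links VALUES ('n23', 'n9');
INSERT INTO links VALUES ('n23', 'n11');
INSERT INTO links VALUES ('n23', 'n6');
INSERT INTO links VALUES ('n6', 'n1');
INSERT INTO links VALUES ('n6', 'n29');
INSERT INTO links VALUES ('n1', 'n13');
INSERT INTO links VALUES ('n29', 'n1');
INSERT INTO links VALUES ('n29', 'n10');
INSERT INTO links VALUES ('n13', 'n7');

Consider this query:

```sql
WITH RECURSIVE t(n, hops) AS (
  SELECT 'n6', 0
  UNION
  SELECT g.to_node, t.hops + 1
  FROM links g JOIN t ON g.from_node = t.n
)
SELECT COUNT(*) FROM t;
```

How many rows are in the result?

9

Base: (n6, hops=0).
Iteration 1: edges from {n6} -> (n1, hops=1), (n29, hops=1).
Iteration 2: edges from {n1,n29} -> (n1, hops=2), (n10, hops=2), (n13, hops=2).
Iteration 3: edges from {n1,n10,n13} -> (n13, hops=3), (n7, hops=3).
Iteration 4: edges from {n13,n7} -> (n7, hops=4).
Iteration 5: no outgoing edges from {n7}; recursion stops.
Total rows emitted: 9.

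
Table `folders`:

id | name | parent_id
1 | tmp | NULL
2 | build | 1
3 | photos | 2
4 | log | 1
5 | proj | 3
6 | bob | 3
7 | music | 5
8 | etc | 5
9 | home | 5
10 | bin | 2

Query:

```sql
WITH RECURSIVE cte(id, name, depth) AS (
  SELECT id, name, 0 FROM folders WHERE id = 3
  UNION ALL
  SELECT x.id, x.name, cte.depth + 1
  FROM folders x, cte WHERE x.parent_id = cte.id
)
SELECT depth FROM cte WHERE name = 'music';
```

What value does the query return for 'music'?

2

Base: id=3 (photos) at depth 0.
Iteration 1: rows with parent_id in {3} -> proj (id 5, depth 1), bob (id 6, depth 1).
Iteration 2: rows with parent_id in {5,6} -> music (id 7, depth 2), etc (id 8, depth 2), home (id 9, depth 2).
Iteration 3: no rows with parent_id in {7,8,9}; recursion stops.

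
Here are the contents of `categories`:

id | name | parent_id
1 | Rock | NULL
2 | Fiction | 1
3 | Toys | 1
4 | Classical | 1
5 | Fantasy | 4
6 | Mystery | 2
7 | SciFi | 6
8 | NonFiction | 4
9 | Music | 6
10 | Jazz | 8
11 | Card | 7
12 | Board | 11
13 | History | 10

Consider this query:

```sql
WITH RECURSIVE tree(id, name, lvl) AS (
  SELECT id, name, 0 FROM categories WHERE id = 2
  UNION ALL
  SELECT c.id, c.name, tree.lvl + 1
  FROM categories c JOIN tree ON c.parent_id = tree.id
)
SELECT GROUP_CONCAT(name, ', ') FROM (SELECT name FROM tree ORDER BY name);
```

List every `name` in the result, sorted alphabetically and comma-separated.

Base: id=2 (Fiction) at lvl 0.
Iteration 1: rows with parent_id in {2} -> Mystery (id 6, lvl 1).
Iteration 2: rows with parent_id in {6} -> SciFi (id 7, lvl 2), Music (id 9, lvl 2).
Iteration 3: rows with parent_id in {7,9} -> Card (id 11, lvl 3).
Iteration 4: rows with parent_id in {11} -> Board (id 12, lvl 4).
Iteration 5: no rows with parent_id in {12}; recursion stops.

Board, Card, Fiction, Music, Mystery, SciFi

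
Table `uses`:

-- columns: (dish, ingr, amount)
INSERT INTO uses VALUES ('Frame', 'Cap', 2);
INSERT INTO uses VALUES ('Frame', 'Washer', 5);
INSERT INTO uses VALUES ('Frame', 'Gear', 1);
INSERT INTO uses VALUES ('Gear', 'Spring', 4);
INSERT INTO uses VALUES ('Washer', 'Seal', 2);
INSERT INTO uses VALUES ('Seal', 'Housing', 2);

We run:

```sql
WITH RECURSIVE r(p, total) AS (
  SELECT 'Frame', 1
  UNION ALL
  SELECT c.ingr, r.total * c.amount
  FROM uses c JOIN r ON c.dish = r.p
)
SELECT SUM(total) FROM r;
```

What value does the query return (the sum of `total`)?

43

Base: (Frame, total=1).
Iteration 1: components of {Frame} -> Cap = 1*2 = 2, Gear = 1*1 = 1, Washer = 1*5 = 5.
Iteration 2: components of {Cap,Gear,Washer} -> Seal = 5*2 = 10, Spring = 1*4 = 4.
Iteration 3: components of {Seal,Spring} -> Housing = 10*2 = 20.
Iteration 4: no further components; recursion stops.
SUM(total) = 1 + 2 + 5 + 1 + 10 + 4 + 20 = 43.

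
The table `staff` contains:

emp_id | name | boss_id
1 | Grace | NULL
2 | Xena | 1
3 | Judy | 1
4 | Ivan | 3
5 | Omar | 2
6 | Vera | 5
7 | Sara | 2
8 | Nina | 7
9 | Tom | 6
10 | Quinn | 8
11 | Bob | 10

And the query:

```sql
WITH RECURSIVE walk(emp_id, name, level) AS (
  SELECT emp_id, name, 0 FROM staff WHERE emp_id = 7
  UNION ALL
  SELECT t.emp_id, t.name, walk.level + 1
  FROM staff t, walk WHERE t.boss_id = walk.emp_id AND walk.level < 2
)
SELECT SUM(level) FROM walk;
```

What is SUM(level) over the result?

Base: emp_id=7 (Sara) at level 0.
Iteration 1: rows with boss_id in {7} -> Nina (id 8, level 1).
Iteration 2: rows with boss_id in {8} -> Quinn (id 10, level 2).
Iteration 3: level < 2 fails for all current rows; recursion stops.
SUM(level) = 0 + 1 + 2 = 3.

3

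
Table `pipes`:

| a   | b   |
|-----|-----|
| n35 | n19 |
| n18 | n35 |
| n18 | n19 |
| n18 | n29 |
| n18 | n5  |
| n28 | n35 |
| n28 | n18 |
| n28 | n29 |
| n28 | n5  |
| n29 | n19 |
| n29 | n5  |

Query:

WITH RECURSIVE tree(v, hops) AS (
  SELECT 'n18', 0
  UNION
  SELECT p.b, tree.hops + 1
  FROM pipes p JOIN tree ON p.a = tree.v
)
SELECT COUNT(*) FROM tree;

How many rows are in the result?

Base: (n18, hops=0).
Iteration 1: edges from {n18} -> (n19, hops=1), (n29, hops=1), (n35, hops=1), (n5, hops=1).
Iteration 2: edges from {n19,n29,n35,n5} -> (n19, hops=2), (n5, hops=2). [UNION drops 1 duplicate row(s)]
Iteration 3: no outgoing edges from {n19,n5}; recursion stops.
Total rows emitted: 7.

7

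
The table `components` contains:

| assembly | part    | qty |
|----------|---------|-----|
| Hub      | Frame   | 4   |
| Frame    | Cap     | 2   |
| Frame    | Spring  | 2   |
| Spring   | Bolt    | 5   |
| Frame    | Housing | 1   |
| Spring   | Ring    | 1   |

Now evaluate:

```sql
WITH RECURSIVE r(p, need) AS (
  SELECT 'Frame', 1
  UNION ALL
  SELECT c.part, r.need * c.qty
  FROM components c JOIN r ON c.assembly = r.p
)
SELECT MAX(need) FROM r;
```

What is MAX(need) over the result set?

Base: (Frame, need=1).
Iteration 1: components of {Frame} -> Cap = 1*2 = 2, Housing = 1*1 = 1, Spring = 1*2 = 2.
Iteration 2: components of {Cap,Housing,Spring} -> Bolt = 2*5 = 10, Ring = 2*1 = 2.
Iteration 3: no further components; recursion stops.
need values: 1, 2, 2, 1, 10, 2; the maximum is 10.

10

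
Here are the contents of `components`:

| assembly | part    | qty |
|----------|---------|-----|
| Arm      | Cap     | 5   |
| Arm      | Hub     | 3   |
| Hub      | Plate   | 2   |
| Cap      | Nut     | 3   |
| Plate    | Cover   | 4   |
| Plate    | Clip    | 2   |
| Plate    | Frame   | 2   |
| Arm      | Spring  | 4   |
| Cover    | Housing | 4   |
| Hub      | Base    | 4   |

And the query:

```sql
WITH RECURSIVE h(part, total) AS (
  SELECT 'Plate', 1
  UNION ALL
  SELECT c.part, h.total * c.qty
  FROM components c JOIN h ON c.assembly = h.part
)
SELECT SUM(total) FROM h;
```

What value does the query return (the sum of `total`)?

25

Base: (Plate, total=1).
Iteration 1: components of {Plate} -> Clip = 1*2 = 2, Cover = 1*4 = 4, Frame = 1*2 = 2.
Iteration 2: components of {Clip,Cover,Frame} -> Housing = 4*4 = 16.
Iteration 3: no further components; recursion stops.
SUM(total) = 1 + 4 + 2 + 2 + 16 = 25.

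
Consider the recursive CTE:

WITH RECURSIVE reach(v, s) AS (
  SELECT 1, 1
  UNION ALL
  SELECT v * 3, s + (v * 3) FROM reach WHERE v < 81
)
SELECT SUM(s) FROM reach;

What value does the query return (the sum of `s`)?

Base: v=1, s=1.
Iteration 1: 1 < 81 holds -> v = 1 * 3 = 3, s = 1 + 3 = 4.
Iteration 2: 3 < 81 holds -> v = 3 * 3 = 9, s = 4 + 9 = 13.
Iteration 3: 9 < 81 holds -> v = 9 * 3 = 27, s = 13 + 27 = 40.
Iteration 4: 27 < 81 holds -> v = 27 * 3 = 81, s = 40 + 81 = 121.
Iteration 5: 81 < 81 fails; recursion stops.
SUM(s) = 1 + 4 + 13 + 40 + 121 = 179.

179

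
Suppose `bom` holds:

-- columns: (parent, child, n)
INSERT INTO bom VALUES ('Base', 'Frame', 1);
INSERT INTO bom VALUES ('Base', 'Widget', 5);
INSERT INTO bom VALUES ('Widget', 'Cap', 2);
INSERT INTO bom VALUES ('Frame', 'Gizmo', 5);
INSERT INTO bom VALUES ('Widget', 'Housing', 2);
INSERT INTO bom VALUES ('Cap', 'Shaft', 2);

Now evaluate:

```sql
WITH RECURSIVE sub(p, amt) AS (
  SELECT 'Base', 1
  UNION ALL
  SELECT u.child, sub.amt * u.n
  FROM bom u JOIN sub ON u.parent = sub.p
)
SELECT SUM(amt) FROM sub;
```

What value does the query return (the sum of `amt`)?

Base: (Base, amt=1).
Iteration 1: components of {Base} -> Frame = 1*1 = 1, Widget = 1*5 = 5.
Iteration 2: components of {Frame,Widget} -> Cap = 5*2 = 10, Gizmo = 1*5 = 5, Housing = 5*2 = 10.
Iteration 3: components of {Cap,Gizmo,Housing} -> Shaft = 10*2 = 20.
Iteration 4: no further components; recursion stops.
SUM(amt) = 1 + 1 + 5 + 5 + 10 + 10 + 20 = 52.

52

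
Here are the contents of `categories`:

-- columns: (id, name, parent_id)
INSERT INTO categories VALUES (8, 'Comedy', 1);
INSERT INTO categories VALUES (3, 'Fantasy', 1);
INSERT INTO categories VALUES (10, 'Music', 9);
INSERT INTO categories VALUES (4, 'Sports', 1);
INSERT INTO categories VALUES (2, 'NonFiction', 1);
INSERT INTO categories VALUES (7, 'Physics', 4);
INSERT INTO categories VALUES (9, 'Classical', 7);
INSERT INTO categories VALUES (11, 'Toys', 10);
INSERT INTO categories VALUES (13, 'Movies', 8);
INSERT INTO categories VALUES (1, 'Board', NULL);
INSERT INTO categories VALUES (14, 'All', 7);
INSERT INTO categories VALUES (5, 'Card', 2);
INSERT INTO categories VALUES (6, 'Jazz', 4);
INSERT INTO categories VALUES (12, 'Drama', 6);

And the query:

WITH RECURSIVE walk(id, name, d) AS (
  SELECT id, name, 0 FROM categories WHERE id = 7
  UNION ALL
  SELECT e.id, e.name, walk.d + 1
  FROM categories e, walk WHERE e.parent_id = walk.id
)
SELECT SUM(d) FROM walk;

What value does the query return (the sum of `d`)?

7

Base: id=7 (Physics) at d 0.
Iteration 1: rows with parent_id in {7} -> Classical (id 9, d 1), All (id 14, d 1).
Iteration 2: rows with parent_id in {9,14} -> Music (id 10, d 2).
Iteration 3: rows with parent_id in {10} -> Toys (id 11, d 3).
Iteration 4: no rows with parent_id in {11}; recursion stops.
SUM(d) = 0 + 1 + 1 + 2 + 3 = 7.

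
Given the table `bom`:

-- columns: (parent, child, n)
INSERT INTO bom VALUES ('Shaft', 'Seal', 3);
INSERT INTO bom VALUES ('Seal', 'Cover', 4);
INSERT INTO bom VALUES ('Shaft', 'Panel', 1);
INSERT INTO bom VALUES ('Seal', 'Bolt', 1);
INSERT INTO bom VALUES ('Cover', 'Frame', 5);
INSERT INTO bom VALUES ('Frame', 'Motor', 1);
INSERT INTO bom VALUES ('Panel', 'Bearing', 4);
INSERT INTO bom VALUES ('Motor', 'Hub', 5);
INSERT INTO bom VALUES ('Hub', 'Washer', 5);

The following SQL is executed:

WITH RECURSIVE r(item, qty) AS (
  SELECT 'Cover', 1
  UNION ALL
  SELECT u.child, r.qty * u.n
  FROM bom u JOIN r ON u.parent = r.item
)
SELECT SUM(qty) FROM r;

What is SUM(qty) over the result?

161

Base: (Cover, qty=1).
Iteration 1: components of {Cover} -> Frame = 1*5 = 5.
Iteration 2: components of {Frame} -> Motor = 5*1 = 5.
Iteration 3: components of {Motor} -> Hub = 5*5 = 25.
Iteration 4: components of {Hub} -> Washer = 25*5 = 125.
Iteration 5: no further components; recursion stops.
SUM(qty) = 1 + 5 + 5 + 25 + 125 = 161.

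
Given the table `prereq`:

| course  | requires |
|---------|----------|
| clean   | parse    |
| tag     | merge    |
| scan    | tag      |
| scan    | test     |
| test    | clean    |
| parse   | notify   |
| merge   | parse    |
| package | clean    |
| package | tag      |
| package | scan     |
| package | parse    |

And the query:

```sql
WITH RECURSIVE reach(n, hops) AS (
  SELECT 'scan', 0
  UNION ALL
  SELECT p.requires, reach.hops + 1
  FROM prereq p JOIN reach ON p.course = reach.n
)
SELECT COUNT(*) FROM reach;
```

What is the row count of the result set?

Base: (scan, hops=0).
Iteration 1: edges from {scan} -> (tag, hops=1), (test, hops=1).
Iteration 2: edges from {tag,test} -> (clean, hops=2), (merge, hops=2).
Iteration 3: edges from {clean,merge} -> (parse, hops=3) x2. [UNION ALL keeps all 2 new rows, including repeats]
Iteration 4: edges from {parse} -> (notify, hops=4) x2. [UNION ALL keeps all 2 new rows, including repeats]
Iteration 5: no outgoing edges from {notify}; recursion stops.
Total rows emitted: 9.

9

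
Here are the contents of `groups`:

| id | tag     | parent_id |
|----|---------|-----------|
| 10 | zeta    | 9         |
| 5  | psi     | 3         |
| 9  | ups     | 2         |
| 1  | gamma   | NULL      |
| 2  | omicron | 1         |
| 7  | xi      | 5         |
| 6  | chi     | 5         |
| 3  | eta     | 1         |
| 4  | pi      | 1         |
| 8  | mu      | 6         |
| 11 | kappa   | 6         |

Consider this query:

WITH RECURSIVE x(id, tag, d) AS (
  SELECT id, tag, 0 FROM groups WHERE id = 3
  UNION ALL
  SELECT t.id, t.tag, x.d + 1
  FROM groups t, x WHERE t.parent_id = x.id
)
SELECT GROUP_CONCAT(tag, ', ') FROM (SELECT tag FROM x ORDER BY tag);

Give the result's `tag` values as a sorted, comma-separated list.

Base: id=3 (eta) at d 0.
Iteration 1: rows with parent_id in {3} -> psi (id 5, d 1).
Iteration 2: rows with parent_id in {5} -> chi (id 6, d 2), xi (id 7, d 2).
Iteration 3: rows with parent_id in {6,7} -> mu (id 8, d 3), kappa (id 11, d 3).
Iteration 4: no rows with parent_id in {8,11}; recursion stops.

chi, eta, kappa, mu, psi, xi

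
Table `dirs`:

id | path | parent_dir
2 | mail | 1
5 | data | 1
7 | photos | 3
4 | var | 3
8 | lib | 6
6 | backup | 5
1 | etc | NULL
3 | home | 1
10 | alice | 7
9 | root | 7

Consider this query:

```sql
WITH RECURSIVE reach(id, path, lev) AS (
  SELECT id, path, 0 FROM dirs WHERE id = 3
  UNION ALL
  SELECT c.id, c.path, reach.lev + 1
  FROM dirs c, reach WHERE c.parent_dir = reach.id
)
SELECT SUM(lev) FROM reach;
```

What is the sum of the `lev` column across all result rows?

6

Base: id=3 (home) at lev 0.
Iteration 1: rows with parent_dir in {3} -> var (id 4, lev 1), photos (id 7, lev 1).
Iteration 2: rows with parent_dir in {4,7} -> root (id 9, lev 2), alice (id 10, lev 2).
Iteration 3: no rows with parent_dir in {9,10}; recursion stops.
SUM(lev) = 0 + 1 + 1 + 2 + 2 = 6.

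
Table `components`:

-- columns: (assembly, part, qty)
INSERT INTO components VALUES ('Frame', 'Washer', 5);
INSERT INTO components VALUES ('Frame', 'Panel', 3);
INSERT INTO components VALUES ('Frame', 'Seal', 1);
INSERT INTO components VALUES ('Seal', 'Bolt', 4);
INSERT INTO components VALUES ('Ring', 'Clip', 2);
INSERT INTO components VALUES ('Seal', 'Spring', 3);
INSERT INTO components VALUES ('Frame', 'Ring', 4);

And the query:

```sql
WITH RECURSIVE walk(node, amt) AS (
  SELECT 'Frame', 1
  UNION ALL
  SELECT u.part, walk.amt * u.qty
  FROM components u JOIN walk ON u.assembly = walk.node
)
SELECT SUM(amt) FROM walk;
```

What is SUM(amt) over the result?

29

Base: (Frame, amt=1).
Iteration 1: components of {Frame} -> Panel = 1*3 = 3, Ring = 1*4 = 4, Seal = 1*1 = 1, Washer = 1*5 = 5.
Iteration 2: components of {Panel,Ring,Seal,Washer} -> Bolt = 1*4 = 4, Clip = 4*2 = 8, Spring = 1*3 = 3.
Iteration 3: no further components; recursion stops.
SUM(amt) = 1 + 4 + 1 + 3 + 5 + 8 + 4 + 3 = 29.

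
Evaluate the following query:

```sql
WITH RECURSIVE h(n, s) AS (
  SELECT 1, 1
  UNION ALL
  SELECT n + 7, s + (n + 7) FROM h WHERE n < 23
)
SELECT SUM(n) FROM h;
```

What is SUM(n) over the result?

75

Base: n=1, s=1.
Iteration 1: 1 < 23 holds -> n = 1 + 7 = 8, s = 1 + 8 = 9.
Iteration 2: 8 < 23 holds -> n = 8 + 7 = 15, s = 9 + 15 = 24.
Iteration 3: 15 < 23 holds -> n = 15 + 7 = 22, s = 24 + 22 = 46.
Iteration 4: 22 < 23 holds -> n = 22 + 7 = 29, s = 46 + 29 = 75.
Iteration 5: 29 < 23 fails; recursion stops.
SUM(n) = 1 + 8 + 15 + 22 + 29 = 75.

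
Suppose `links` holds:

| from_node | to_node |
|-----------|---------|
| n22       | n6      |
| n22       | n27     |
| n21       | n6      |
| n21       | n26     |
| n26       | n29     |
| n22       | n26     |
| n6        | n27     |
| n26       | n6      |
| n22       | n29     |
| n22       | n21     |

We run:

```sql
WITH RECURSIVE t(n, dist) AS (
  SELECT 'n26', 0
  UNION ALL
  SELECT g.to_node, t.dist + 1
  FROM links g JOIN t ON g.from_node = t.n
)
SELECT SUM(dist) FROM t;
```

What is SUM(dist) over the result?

4

Base: (n26, dist=0).
Iteration 1: edges from {n26} -> (n29, dist=1), (n6, dist=1).
Iteration 2: edges from {n29,n6} -> (n27, dist=2).
Iteration 3: no outgoing edges from {n27}; recursion stops.
SUM(dist) = 0 + 1 + 1 + 2 = 4.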